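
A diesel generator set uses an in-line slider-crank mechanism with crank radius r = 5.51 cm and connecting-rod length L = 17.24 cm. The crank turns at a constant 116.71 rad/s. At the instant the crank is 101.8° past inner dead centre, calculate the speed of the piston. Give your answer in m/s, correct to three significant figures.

ω = 116.7 rad/s
For an in-line slider-crank, x = r cosθ + √(L² − r² sin²θ), so v = −rω sinθ·[1 + r cosθ/√(L² − r² sin²θ)].
With r = 0.0551 m, L = 0.1724 m, θ = 101.8°: √(L² − r² sin²θ) = 0.16375 m.
v = −0.0551·116.7·0.97887·[1 + 0.0551·-0.20450/0.16375] = -5.8617 m/s.
|v| = 5.8617 m/s.

5.86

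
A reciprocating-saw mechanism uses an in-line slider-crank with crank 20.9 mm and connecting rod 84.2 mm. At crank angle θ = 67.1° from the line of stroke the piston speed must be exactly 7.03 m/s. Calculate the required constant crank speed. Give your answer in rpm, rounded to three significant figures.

For an in-line slider-crank, |v_piston| = rω|sinθ|·[1 + r cosθ/√(L² − r² sin²θ)].
With r = 0.0209 m, L = 0.0842 m, θ = 67.1°: the bracketed kinematic factor |dx/dθ| = 0.021163 m.
ω = v/|dx/dθ| = 7.03/0.021163 = 332.18 rad/s.
N = 60ω/(2π) = 3172.1 rpm.

3170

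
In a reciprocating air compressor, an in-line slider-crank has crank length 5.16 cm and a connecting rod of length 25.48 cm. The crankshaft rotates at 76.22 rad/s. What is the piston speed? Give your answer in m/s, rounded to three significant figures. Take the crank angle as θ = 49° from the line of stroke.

ω = 76.22 rad/s
For an in-line slider-crank, x = r cosθ + √(L² − r² sin²θ), so v = −rω sinθ·[1 + r cosθ/√(L² − r² sin²θ)].
With r = 0.0516 m, L = 0.2548 m, θ = 49°: √(L² − r² sin²θ) = 0.25181 m.
v = −0.0516·76.22·0.75471·[1 + 0.0516·0.65606/0.25181] = -3.3673 m/s.
|v| = 3.3673 m/s.

3.37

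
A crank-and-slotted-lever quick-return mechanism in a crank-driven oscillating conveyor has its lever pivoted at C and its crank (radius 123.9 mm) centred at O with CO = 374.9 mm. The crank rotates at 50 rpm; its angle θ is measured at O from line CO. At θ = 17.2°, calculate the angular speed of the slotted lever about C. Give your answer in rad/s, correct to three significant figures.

ω = 5.236 rad/s (from 50 rpm).
Crank pin A relative to C: A = (d + r cosθ, r sinθ); lever angle φ = atan2(r sinθ, d + r cosθ).
Differentiating tanφ: φ̇ = rω(d cosθ + r)/(d² + r² + 2dr cosθ).
d² + r² + 2dr cosθ = |CA|² = 0.244647 m²;  d cosθ + r = +0.48203 m.
|ω_lever| = |0.1239·5.236·+0.48203| / 0.244647 = 1.2782 rad/s.

1.28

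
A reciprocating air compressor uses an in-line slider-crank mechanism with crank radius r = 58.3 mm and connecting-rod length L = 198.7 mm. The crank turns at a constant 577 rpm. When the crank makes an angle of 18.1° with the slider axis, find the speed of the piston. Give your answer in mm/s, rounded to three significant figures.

1400

ω = 2π·577/60 = 60.42 rad/s
For an in-line slider-crank, x = r cosθ + √(L² − r² sin²θ), so v = −rω sinθ·[1 + r cosθ/√(L² − r² sin²θ)].
With r = 0.0583 m, L = 0.1987 m, θ = 18.1°: √(L² − r² sin²θ) = 0.19787 m.
v = −0.0583·60.42·0.31068·[1 + 0.0583·0.95052/0.19787] = -1.4009 m/s.
|v| = 1.4009 m/s = 1400.9 mm/s.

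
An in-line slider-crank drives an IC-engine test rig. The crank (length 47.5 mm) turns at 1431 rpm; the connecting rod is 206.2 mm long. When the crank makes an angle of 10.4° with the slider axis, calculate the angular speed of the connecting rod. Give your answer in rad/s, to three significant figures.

34.0

ω = 149.9 rad/s (converted from 1431 rpm).
The rod makes angle φ with the slider axis where L sinφ = r sinθ; differentiating, L cosφ·φ̇ = r ω cosθ.
L cosφ = √(L² − r² sin²θ) = 0.20602 m.
|ω_rod| = r ω |cosθ| / √(L² − r² sin²θ) = 0.0475·149.9·0.98357/0.20602 = 33.982 rad/s.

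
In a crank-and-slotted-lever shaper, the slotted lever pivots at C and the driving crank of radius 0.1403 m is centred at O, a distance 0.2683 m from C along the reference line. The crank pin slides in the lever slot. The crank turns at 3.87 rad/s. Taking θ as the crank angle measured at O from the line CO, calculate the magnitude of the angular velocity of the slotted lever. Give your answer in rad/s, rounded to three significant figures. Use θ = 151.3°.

2.01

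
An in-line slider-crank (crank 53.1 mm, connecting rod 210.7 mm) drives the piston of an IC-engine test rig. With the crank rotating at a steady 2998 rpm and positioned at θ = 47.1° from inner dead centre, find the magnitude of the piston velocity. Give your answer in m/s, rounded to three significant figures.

14.3

ω = 2π·2998/60 = 313.9 rad/s
For an in-line slider-crank, x = r cosθ + √(L² − r² sin²θ), so v = −rω sinθ·[1 + r cosθ/√(L² − r² sin²θ)].
With r = 0.0531 m, L = 0.2107 m, θ = 47.1°: √(L² − r² sin²θ) = 0.20708 m.
v = −0.0531·313.9·0.73254·[1 + 0.0531·0.68072/0.20708] = -14.344 m/s.
|v| = 14.344 m/s.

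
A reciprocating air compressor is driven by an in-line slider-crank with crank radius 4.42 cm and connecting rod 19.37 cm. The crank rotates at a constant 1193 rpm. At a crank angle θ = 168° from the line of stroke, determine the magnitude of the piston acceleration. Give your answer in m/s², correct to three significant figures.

530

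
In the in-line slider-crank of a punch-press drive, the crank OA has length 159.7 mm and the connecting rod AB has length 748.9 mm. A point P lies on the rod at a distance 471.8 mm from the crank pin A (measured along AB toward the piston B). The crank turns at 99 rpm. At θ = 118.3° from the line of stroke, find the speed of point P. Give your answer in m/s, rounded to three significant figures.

1.39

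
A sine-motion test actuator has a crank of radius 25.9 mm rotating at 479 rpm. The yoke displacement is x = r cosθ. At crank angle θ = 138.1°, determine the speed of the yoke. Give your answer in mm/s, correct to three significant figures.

ω = 50.16 rad/s (from 479 rpm).
x = r cosθ ⇒ ẋ = −rω sinθ.
|v| = rω|sinθ| = 0.0259·50.16·|sin 138.1°| = 0.86762 m/s = 867.62 mm/s.

868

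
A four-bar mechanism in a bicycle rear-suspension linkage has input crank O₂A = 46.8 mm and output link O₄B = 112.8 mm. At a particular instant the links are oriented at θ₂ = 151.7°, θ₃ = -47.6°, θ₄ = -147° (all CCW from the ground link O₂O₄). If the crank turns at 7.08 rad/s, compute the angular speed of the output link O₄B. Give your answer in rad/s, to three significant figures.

ω₂ = 7.08 rad/s
Differentiating the loop-closure r₂e^{iθ₂}+r₃e^{iθ₃}=r₁+r₄e^{iθ₄} gives r₂ω₂e^{iθ₂}+r₃ω₃e^{iθ₃}=r₄ω₄e^{iθ₄}.
Eliminating the other unknown: ω₄ = r₂ω₂ sin(θ₂−θ₃) / [r₄ sin(θ₄−θ₃)].
Numerator sine = -0.33051; denominator sine = -0.98657.
Result = 0.0468·7.08·(-0.33051) / (0.1128·(-0.98657)) = +0.98408 rad/s; magnitude 0.98408 rad/s.

0.984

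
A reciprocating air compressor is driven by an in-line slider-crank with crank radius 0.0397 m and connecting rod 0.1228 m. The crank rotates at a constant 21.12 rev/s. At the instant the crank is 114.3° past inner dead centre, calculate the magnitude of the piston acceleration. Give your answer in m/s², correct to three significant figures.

440

ω = 2π·21.1 = 132.7 rad/s
x(θ) = r cosθ + √(L² − r² sin²θ); with ω constant, a = ω²·d²x/dθ².
d²x/dθ² = −r cosθ − r²(cos2θ)/√u − r⁴ sin²2θ/(4u^{3/2}),  u = L² − r² sin²θ = 0.0137707 m².
Substituting r = 0.0397 m, L = 0.1228 m, θ = 114.3°: d²x/dθ² = +0.025003 m.
a = ω²·d²x/dθ² = (132.7)²·(+0.025003) = +440.29 m/s²;  |a| = 440.29 m/s².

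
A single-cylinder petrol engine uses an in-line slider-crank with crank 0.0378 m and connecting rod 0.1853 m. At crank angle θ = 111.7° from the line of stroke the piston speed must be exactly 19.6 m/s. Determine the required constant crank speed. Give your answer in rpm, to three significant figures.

For an in-line slider-crank, |v_piston| = rω|sinθ|·[1 + r cosθ/√(L² − r² sin²θ)].
With r = 0.0378 m, L = 0.1853 m, θ = 111.7°: the bracketed kinematic factor |dx/dθ| = 0.032423 m.
ω = v/|dx/dθ| = 19.6/0.032423 = 604.5 rad/s.
N = 60ω/(2π) = 5772.6 rpm.

5770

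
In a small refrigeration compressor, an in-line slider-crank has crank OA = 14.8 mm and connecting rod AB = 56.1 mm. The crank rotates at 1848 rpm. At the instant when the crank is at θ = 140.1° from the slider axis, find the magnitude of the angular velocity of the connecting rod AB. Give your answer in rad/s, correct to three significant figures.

ω = 193.5 rad/s (converted from 1848 rpm).
The rod makes angle φ with the slider axis where L sinφ = r sinθ; differentiating, L cosφ·φ̇ = r ω cosθ.
L cosφ = √(L² − r² sin²θ) = 0.055291 m.
|ω_rod| = r ω |cosθ| / √(L² − r² sin²θ) = 0.0148·193.5·0.76717/0.055291 = 39.74 rad/s.

39.7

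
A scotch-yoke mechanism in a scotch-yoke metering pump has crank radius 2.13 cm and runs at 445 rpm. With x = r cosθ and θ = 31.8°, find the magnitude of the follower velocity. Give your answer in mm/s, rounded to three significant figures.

523

ω = 46.6 rad/s (from 445 rpm).
x = r cosθ ⇒ ẋ = −rω sinθ.
|v| = rω|sinθ| = 0.0213·46.6·|sin 31.8°| = 0.52305 m/s = 523.05 mm/s.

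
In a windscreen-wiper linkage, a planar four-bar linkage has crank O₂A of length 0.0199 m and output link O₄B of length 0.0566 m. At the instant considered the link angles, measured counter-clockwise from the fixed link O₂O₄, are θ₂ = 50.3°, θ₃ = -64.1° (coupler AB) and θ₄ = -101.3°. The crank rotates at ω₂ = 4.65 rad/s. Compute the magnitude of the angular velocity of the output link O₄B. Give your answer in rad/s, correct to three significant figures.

2.46

ω₂ = 4.65 rad/s
Differentiating the loop-closure r₂e^{iθ₂}+r₃e^{iθ₃}=r₁+r₄e^{iθ₄} gives r₂ω₂e^{iθ₂}+r₃ω₃e^{iθ₃}=r₄ω₄e^{iθ₄}.
Eliminating the other unknown: ω₄ = r₂ω₂ sin(θ₂−θ₃) / [r₄ sin(θ₄−θ₃)].
Numerator sine = +0.91068; denominator sine = -0.60460.
Result = 0.0199·4.65·(+0.91068) / (0.0566·(-0.60460)) = -2.4626 rad/s; magnitude 2.4626 rad/s.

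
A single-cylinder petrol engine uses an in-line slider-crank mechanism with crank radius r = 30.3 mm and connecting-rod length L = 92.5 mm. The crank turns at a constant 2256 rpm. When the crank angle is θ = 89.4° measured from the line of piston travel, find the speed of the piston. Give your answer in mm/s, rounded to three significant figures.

7180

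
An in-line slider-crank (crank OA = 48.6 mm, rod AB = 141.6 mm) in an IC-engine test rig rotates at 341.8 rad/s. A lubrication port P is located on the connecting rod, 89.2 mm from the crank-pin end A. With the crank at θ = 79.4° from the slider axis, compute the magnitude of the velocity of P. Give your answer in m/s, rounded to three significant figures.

ω = 341.8 rad/s.  Crank-pin speed |V_A| = rω = 16.611 m/s, perpendicular to OA.
Rod angle: sinφ = −(r/L) sinθ ⇒ φ = -19.716°; ω_rod = −rω cosθ/√(L²−r²sin²θ) = -22.924 rad/s.
V_P = V_A + ω_rod × AP, with AP = 0.0892 m along the rod.
Components: V_Px = −rω sinθ − a·ω_rod·sinφ = -17.018 m/s;  V_Py = rω cosθ + a·ω_rod·cosφ = +1.1308 m/s.
|V_P| = √(V_Px² + V_Py²) = 17.055 m/s.

17.1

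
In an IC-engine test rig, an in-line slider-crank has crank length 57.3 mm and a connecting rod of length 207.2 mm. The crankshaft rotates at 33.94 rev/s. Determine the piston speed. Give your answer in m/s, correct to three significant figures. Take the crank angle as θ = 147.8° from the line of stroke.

4.97

ω = 2π·33.9 = 213.3 rad/s
For an in-line slider-crank, x = r cosθ + √(L² − r² sin²θ), so v = −rω sinθ·[1 + r cosθ/√(L² − r² sin²θ)].
With r = 0.0573 m, L = 0.2072 m, θ = 147.8°: √(L² − r² sin²θ) = 0.20494 m.
v = −0.0573·213.3·0.53288·[1 + 0.0573·-0.84619/0.20494] = -4.9708 m/s.
|v| = 4.9708 m/s.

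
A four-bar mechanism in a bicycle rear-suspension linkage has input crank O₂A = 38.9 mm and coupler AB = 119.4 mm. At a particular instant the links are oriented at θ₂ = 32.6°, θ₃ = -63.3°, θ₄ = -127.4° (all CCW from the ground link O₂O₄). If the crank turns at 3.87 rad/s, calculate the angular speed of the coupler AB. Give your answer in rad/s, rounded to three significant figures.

0.479

ω₂ = 3.87 rad/s
Differentiating the loop-closure r₂e^{iθ₂}+r₃e^{iθ₃}=r₁+r₄e^{iθ₄} gives r₂ω₂e^{iθ₂}+r₃ω₃e^{iθ₃}=r₄ω₄e^{iθ₄}.
Eliminating the other unknown: ω₃ = r₂ω₂ sin(θ₄−θ₂) / [r₃ sin(θ₃−θ₄)].
Numerator sine = -0.34202; denominator sine = +0.89956.
Result = 0.0389·3.87·(-0.34202) / (0.1194·(+0.89956)) = -0.47938 rad/s; magnitude 0.47938 rad/s.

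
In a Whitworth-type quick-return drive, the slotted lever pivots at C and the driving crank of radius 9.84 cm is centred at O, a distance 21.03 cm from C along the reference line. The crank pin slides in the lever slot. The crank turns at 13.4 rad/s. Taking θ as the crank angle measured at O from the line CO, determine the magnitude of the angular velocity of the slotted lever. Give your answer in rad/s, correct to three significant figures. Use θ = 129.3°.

1.66

ω = 13.4 rad/s
Crank pin A relative to C: A = (d + r cosθ, r sinθ); lever angle φ = atan2(r sinθ, d + r cosθ).
Differentiating tanφ: φ̇ = rω(d cosθ + r)/(d² + r² + 2dr cosθ).
d² + r² + 2dr cosθ = |CA|² = 0.0276949 m²;  d cosθ + r = -0.0348 m.
|ω_lever| = |0.0984·13.4·-0.0348| / 0.0276949 = 1.6568 rad/s.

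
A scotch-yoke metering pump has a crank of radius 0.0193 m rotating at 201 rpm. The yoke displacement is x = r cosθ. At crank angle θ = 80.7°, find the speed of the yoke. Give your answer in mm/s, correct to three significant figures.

ω = 21.05 rad/s (from 201 rpm).
x = r cosθ ⇒ ẋ = −rω sinθ.
|v| = rω|sinθ| = 0.0193·21.05·|sin 80.7°| = 0.4009 m/s = 400.9 mm/s.

401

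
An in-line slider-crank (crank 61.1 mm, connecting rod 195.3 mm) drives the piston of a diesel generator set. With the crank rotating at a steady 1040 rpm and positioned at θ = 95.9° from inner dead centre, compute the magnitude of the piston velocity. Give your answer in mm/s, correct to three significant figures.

ω = 2π·1040/60 = 108.9 rad/s
For an in-line slider-crank, x = r cosθ + √(L² − r² sin²θ), so v = −rω sinθ·[1 + r cosθ/√(L² − r² sin²θ)].
With r = 0.0611 m, L = 0.1953 m, θ = 95.9°: √(L² − r² sin²θ) = 0.1856 m.
v = −0.0611·108.9·0.99470·[1 + 0.0611·-0.10279/0.1856] = -6.3951 m/s.
|v| = 6.3951 m/s = 6395.1 mm/s.

6400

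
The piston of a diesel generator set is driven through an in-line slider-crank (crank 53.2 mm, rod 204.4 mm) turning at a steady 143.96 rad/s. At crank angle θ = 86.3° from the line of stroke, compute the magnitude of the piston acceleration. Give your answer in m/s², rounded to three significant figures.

ω = 144 rad/s
x(θ) = r cosθ + √(L² − r² sin²θ); with ω constant, a = ω²·d²x/dθ².
d²x/dθ² = −r cosθ − r²(cos2θ)/√u − r⁴ sin²2θ/(4u^{3/2}),  u = L² − r² sin²θ = 0.0389609 m².
Substituting r = 0.0532 m, L = 0.2044 m, θ = 86.3°: d²x/dθ² = +0.010782 m.
a = ω²·d²x/dθ² = (144)²·(+0.010782) = +223.45 m/s²;  |a| = 223.45 m/s².

223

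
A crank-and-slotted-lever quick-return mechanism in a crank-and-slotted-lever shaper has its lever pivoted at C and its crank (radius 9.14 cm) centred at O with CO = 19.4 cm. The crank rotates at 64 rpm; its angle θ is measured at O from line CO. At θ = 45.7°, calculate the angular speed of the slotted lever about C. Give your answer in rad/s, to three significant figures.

1.96

ω = 6.702 rad/s (from 64 rpm).
Crank pin A relative to C: A = (d + r cosθ, r sinθ); lever angle φ = atan2(r sinθ, d + r cosθ).
Differentiating tanφ: φ̇ = rω(d cosθ + r)/(d² + r² + 2dr cosθ).
d² + r² + 2dr cosθ = |CA|² = 0.070758 m²;  d cosθ + r = +0.22689 m.
|ω_lever| = |0.0914·6.702·+0.22689| / 0.070758 = 1.9643 rad/s.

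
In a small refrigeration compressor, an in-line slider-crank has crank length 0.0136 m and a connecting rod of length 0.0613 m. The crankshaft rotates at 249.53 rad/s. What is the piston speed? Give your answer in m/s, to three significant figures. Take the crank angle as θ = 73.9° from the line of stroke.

ω = 249.5 rad/s
For an in-line slider-crank, x = r cosθ + √(L² − r² sin²θ), so v = −rω sinθ·[1 + r cosθ/√(L² − r² sin²θ)].
With r = 0.0136 m, L = 0.0613 m, θ = 73.9°: √(L² − r² sin²θ) = 0.059891 m.
v = −0.0136·249.5·0.96078·[1 + 0.0136·0.27731/0.059891] = -3.4658 m/s.
|v| = 3.4658 m/s.

3.47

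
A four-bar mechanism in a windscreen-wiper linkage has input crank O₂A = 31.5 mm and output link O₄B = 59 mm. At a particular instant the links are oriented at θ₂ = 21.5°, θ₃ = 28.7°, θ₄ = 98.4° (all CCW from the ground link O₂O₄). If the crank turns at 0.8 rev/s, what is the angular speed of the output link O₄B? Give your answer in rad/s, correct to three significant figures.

0.359

ω₂ = 5.027 rad/s (from 0.8 rev/s).
Differentiating the loop-closure r₂e^{iθ₂}+r₃e^{iθ₃}=r₁+r₄e^{iθ₄} gives r₂ω₂e^{iθ₂}+r₃ω₃e^{iθ₃}=r₄ω₄e^{iθ₄}.
Eliminating the other unknown: ω₄ = r₂ω₂ sin(θ₂−θ₃) / [r₄ sin(θ₄−θ₃)].
Numerator sine = -0.12533; denominator sine = +0.93789.
Result = 0.0315·5.027·(-0.12533) / (0.059·(+0.93789)) = -0.35863 rad/s; magnitude 0.35863 rad/s.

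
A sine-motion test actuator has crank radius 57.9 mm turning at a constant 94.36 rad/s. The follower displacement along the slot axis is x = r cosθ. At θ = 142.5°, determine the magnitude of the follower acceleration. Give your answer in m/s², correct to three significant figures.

409

ω = 94.36 rad/s
x = r cosθ ⇒ ẍ = −rω² cosθ (ω constant).
|a| = rω²|cosθ| = 0.0579·(94.36)²·|cos 142.5°| = 409 m/s².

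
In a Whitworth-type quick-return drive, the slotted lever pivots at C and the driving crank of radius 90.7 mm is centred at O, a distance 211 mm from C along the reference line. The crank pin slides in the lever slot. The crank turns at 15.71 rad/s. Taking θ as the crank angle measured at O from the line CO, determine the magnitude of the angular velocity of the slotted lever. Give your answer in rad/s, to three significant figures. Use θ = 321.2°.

4.40

ω = 15.71 rad/s
Crank pin A relative to C: A = (d + r cosθ, r sinθ); lever angle φ = atan2(r sinθ, d + r cosθ).
Differentiating tanφ: φ̇ = rω(d cosθ + r)/(d² + r² + 2dr cosθ).
d² + r² + 2dr cosθ = |CA|² = 0.082577 m²;  d cosθ + r = +0.25514 m.
|ω_lever| = |0.0907·15.71·+0.25514| / 0.082577 = 4.4025 rad/s.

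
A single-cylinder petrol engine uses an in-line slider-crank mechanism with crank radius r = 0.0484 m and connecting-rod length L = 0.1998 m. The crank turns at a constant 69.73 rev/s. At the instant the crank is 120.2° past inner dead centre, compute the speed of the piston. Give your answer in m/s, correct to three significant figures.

ω = 2π·69.7 = 438.1 rad/s
For an in-line slider-crank, x = r cosθ + √(L² − r² sin²θ), so v = −rω sinθ·[1 + r cosθ/√(L² − r² sin²θ)].
With r = 0.0484 m, L = 0.1998 m, θ = 120.2°: √(L² − r² sin²θ) = 0.19537 m.
v = −0.0484·438.1·0.86427·[1 + 0.0484·-0.50302/0.19537] = -16.043 m/s.
|v| = 16.043 m/s.

16.0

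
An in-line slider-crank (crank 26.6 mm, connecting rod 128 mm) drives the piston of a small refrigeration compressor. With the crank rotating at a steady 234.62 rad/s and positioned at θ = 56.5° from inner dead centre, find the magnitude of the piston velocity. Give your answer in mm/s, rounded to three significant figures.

5810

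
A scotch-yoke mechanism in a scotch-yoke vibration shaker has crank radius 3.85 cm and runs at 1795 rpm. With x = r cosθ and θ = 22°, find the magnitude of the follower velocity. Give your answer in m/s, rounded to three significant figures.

ω = 188 rad/s (from 1795 rpm).
x = r cosθ ⇒ ẋ = −rω sinθ.
|v| = rω|sinθ| = 0.0385·188·|sin 22°| = 2.711 m/s.

2.71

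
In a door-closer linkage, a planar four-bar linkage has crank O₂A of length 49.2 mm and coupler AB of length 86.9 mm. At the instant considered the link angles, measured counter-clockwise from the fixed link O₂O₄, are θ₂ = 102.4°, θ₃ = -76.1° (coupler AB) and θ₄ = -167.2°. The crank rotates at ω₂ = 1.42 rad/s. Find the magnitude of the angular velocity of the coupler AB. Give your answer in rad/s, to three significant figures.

0.804

ω₂ = 1.42 rad/s
Differentiating the loop-closure r₂e^{iθ₂}+r₃e^{iθ₃}=r₁+r₄e^{iθ₄} gives r₂ω₂e^{iθ₂}+r₃ω₃e^{iθ₃}=r₄ω₄e^{iθ₄}.
Eliminating the other unknown: ω₃ = r₂ω₂ sin(θ₄−θ₂) / [r₃ sin(θ₃−θ₄)].
Numerator sine = +0.99998; denominator sine = +0.99982.
Result = 0.0492·1.42·(+0.99998) / (0.0869·(+0.99982)) = +0.80409 rad/s; magnitude 0.80409 rad/s.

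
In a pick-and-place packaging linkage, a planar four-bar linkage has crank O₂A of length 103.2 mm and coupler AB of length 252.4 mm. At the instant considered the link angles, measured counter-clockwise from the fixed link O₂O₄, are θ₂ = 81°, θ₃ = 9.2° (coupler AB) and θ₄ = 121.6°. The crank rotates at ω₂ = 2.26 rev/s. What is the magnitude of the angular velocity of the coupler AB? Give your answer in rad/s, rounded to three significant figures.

4.09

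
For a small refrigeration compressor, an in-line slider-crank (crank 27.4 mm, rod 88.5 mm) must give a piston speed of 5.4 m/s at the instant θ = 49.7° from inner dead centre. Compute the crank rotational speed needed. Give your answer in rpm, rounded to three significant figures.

For an in-line slider-crank, |v_piston| = rω|sinθ|·[1 + r cosθ/√(L² − r² sin²θ)].
With r = 0.0274 m, L = 0.0885 m, θ = 49.7°: the bracketed kinematic factor |dx/dθ| = 0.025204 m.
ω = v/|dx/dθ| = 5.4/0.025204 = 214.26 rad/s.
N = 60ω/(2π) = 2046 rpm.

2050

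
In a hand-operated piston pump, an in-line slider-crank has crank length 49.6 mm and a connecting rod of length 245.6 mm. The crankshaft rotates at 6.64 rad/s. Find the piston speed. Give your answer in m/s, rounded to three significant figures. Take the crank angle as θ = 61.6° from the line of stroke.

0.318

ω = 6.64 rad/s
For an in-line slider-crank, x = r cosθ + √(L² − r² sin²θ), so v = −rω sinθ·[1 + r cosθ/√(L² − r² sin²θ)].
With r = 0.0496 m, L = 0.2456 m, θ = 61.6°: √(L² − r² sin²θ) = 0.24169 m.
v = −0.0496·6.64·0.87965·[1 + 0.0496·0.47562/0.24169] = -0.31798 m/s.
|v| = 0.31798 m/s.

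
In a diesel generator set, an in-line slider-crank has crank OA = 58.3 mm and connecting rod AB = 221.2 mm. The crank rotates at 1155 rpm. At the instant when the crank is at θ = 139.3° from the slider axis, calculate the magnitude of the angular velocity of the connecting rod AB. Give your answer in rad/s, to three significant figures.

24.5

ω = 121 rad/s (converted from 1155 rpm).
The rod makes angle φ with the slider axis where L sinφ = r sinθ; differentiating, L cosφ·φ̇ = r ω cosθ.
L cosφ = √(L² − r² sin²θ) = 0.21791 m.
|ω_rod| = r ω |cosθ| / √(L² − r² sin²θ) = 0.0583·121·0.75813/0.21791 = 24.533 rad/s.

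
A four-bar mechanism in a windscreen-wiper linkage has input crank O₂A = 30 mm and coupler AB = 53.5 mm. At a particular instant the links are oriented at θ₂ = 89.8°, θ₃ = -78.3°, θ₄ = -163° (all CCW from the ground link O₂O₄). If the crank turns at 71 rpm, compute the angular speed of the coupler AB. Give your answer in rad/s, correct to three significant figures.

ω₂ = 7.435 rad/s (from 71 rpm).
Differentiating the loop-closure r₂e^{iθ₂}+r₃e^{iθ₃}=r₁+r₄e^{iθ₄} gives r₂ω₂e^{iθ₂}+r₃ω₃e^{iθ₃}=r₄ω₄e^{iθ₄}.
Eliminating the other unknown: ω₃ = r₂ω₂ sin(θ₄−θ₂) / [r₃ sin(θ₃−θ₄)].
Numerator sine = +0.95528; denominator sine = +0.99572.
Result = 0.03·7.435·(+0.95528) / (0.0535·(+0.99572)) = +3.9999 rad/s; magnitude 3.9999 rad/s.

4.00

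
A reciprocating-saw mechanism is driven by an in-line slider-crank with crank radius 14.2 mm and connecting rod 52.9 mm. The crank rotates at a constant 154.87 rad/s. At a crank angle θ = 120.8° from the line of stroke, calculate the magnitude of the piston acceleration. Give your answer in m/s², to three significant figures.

ω = 154.9 rad/s
x(θ) = r cosθ + √(L² − r² sin²θ); with ω constant, a = ω²·d²x/dθ².
d²x/dθ² = −r cosθ − r²(cos2θ)/√u − r⁴ sin²2θ/(4u^{3/2}),  u = L² − r² sin²θ = 0.00264964 m².
Substituting r = 0.0142 m, L = 0.0529 m, θ = 120.8°: d²x/dθ² = +0.0090765 m.
a = ω²·d²x/dθ² = (154.9)²·(+0.0090765) = +217.7 m/s²;  |a| = 217.7 m/s².

218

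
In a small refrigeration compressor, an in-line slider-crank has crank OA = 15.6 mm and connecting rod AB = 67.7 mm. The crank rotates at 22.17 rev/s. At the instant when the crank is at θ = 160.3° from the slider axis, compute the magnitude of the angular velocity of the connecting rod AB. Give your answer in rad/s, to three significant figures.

ω = 139.3 rad/s (converted from 22.17 rev/s).
The rod makes angle φ with the slider axis where L sinφ = r sinθ; differentiating, L cosφ·φ̇ = r ω cosθ.
L cosφ = √(L² − r² sin²θ) = 0.067495 m.
|ω_rod| = r ω |cosθ| / √(L² − r² sin²θ) = 0.0156·139.3·0.94147/0.067495 = 30.311 rad/s.

30.3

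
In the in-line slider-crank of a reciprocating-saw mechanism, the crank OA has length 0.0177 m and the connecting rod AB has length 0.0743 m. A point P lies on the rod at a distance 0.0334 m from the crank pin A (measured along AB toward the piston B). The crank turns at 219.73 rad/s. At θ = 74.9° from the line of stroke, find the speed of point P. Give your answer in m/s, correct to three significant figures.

3.90

ω = 219.7 rad/s.  Crank-pin speed |V_A| = rω = 3.8892 m/s, perpendicular to OA.
Rod angle: sinφ = −(r/L) sinθ ⇒ φ = -13.297°; ω_rod = −rω cosθ/√(L²−r²sin²θ) = -14.012 rad/s.
V_P = V_A + ω_rod × AP, with AP = 0.0334 m along the rod.
Components: V_Px = −rω sinθ − a·ω_rod·sinφ = -3.8626 m/s;  V_Py = rω cosθ + a·ω_rod·cosφ = +0.55772 m/s.
|V_P| = √(V_Px² + V_Py²) = 3.9026 m/s.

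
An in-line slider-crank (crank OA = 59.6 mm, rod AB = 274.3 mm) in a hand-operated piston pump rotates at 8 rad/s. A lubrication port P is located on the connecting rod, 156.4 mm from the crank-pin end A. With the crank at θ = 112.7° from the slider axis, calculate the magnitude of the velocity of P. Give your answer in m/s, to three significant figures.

0.426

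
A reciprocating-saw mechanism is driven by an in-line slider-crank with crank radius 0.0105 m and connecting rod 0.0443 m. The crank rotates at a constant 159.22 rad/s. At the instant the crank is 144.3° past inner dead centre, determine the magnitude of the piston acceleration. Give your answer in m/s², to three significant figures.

ω = 159.2 rad/s
x(θ) = r cosθ + √(L² − r² sin²θ); with ω constant, a = ω²·d²x/dθ².
d²x/dθ² = −r cosθ − r²(cos2θ)/√u − r⁴ sin²2θ/(4u^{3/2}),  u = L² − r² sin²θ = 0.00192495 m².
Substituting r = 0.0105 m, L = 0.0443 m, θ = 144.3°: d²x/dθ² = +0.0076931 m.
a = ω²·d²x/dθ² = (159.2)²·(+0.0076931) = +195.03 m/s²;  |a| = 195.03 m/s².

195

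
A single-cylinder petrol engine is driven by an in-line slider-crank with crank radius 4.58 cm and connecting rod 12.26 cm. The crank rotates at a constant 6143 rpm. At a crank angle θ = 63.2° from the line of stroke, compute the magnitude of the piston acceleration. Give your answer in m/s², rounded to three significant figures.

ω = 2π·6143/60 = 643.3 rad/s
x(θ) = r cosθ + √(L² − r² sin²θ); with ω constant, a = ω²·d²x/dθ².
d²x/dθ² = −r cosθ − r²(cos2θ)/√u − r⁴ sin²2θ/(4u^{3/2}),  u = L² − r² sin²θ = 0.0133596 m².
Substituting r = 0.0458 m, L = 0.1226 m, θ = 63.2°: d²x/dθ² = -0.010342 m.
a = ω²·d²x/dθ² = (643.3)²·(-0.010342) = -4279.9 m/s²;  |a| = 4279.9 m/s².

4280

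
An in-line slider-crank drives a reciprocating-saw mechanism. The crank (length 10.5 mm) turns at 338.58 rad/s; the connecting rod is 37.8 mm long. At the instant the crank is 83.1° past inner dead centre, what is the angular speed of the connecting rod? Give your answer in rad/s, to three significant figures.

11.8

ω = 338.6 rad/s
The rod makes angle φ with the slider axis where L sinφ = r sinθ; differentiating, L cosφ·φ̇ = r ω cosθ.
L cosφ = √(L² − r² sin²θ) = 0.036334 m.
|ω_rod| = r ω |cosθ| / √(L² − r² sin²θ) = 0.0105·338.6·0.12014/0.036334 = 11.755 rad/s.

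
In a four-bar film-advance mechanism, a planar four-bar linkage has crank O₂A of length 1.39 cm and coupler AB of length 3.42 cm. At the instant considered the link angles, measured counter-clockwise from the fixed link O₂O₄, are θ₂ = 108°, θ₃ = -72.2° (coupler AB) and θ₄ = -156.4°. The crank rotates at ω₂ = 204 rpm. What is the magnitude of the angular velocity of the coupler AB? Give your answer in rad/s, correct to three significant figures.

ω₂ = 21.36 rad/s (from 204 rpm).
Differentiating the loop-closure r₂e^{iθ₂}+r₃e^{iθ₃}=r₁+r₄e^{iθ₄} gives r₂ω₂e^{iθ₂}+r₃ω₃e^{iθ₃}=r₄ω₄e^{iθ₄}.
Eliminating the other unknown: ω₃ = r₂ω₂ sin(θ₄−θ₂) / [r₃ sin(θ₃−θ₄)].
Numerator sine = +0.99523; denominator sine = +0.99488.
Result = 0.0139·21.36·(+0.99523) / (0.0342·(+0.99488)) = +8.6856 rad/s; magnitude 8.6856 rad/s.

8.69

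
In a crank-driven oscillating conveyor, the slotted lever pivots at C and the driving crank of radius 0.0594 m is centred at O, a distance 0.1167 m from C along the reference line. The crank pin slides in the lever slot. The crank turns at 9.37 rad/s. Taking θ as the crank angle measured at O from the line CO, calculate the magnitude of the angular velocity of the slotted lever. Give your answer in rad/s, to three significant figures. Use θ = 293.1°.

ω = 9.37 rad/s
Crank pin A relative to C: A = (d + r cosθ, r sinθ); lever angle φ = atan2(r sinθ, d + r cosθ).
Differentiating tanφ: φ̇ = rω(d cosθ + r)/(d² + r² + 2dr cosθ).
d² + r² + 2dr cosθ = |CA|² = 0.0225866 m²;  d cosθ + r = +0.10519 m.
|ω_lever| = |0.0594·9.37·+0.10519| / 0.0225866 = 2.592 rad/s.

2.59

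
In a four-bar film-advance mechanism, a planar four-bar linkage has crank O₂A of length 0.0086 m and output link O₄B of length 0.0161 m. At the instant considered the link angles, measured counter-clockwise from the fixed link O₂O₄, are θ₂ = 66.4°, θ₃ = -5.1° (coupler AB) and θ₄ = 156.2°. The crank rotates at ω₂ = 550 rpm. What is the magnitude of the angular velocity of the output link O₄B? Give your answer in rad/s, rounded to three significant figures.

ω₂ = 57.6 rad/s (from 550 rpm).
Differentiating the loop-closure r₂e^{iθ₂}+r₃e^{iθ₃}=r₁+r₄e^{iθ₄} gives r₂ω₂e^{iθ₂}+r₃ω₃e^{iθ₃}=r₄ω₄e^{iθ₄}.
Eliminating the other unknown: ω₄ = r₂ω₂ sin(θ₂−θ₃) / [r₄ sin(θ₄−θ₃)].
Numerator sine = +0.94832; denominator sine = +0.32061.
Result = 0.0086·57.6·(+0.94832) / (0.0161·(+0.32061)) = +91 rad/s; magnitude 91 rad/s.

91.0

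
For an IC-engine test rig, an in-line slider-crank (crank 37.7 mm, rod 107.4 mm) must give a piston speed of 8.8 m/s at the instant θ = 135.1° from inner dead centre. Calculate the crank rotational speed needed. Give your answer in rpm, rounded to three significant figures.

For an in-line slider-crank, |v_piston| = rω|sinθ|·[1 + r cosθ/√(L² − r² sin²θ)].
With r = 0.0377 m, L = 0.1074 m, θ = 135.1°: the bracketed kinematic factor |dx/dθ| = 0.019782 m.
ω = v/|dx/dθ| = 8.8/0.019782 = 444.86 rad/s.
N = 60ω/(2π) = 4248.1 rpm.

4250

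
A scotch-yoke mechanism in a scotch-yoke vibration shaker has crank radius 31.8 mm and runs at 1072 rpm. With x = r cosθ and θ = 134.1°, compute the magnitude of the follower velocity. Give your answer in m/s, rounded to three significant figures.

ω = 112.3 rad/s (from 1072 rpm).
x = r cosθ ⇒ ẋ = −rω sinθ.
|v| = rω|sinθ| = 0.0318·112.3·|sin 134.1°| = 2.5636 m/s.

2.56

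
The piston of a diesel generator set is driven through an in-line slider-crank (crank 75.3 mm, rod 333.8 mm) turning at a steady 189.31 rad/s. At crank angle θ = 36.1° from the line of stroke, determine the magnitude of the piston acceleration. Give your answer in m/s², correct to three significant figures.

2380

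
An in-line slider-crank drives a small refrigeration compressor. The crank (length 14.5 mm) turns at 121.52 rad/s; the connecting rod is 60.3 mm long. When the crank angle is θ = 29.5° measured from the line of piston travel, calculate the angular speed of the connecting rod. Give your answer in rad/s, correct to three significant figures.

25.6

ω = 121.5 rad/s
The rod makes angle φ with the slider axis where L sinφ = r sinθ; differentiating, L cosφ·φ̇ = r ω cosθ.
L cosφ = √(L² − r² sin²θ) = 0.059876 m.
|ω_rod| = r ω |cosθ| / √(L² − r² sin²θ) = 0.0145·121.5·0.87036/0.059876 = 25.613 rad/s.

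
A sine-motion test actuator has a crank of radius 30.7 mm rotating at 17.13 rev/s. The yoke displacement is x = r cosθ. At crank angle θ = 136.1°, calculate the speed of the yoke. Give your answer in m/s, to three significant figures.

ω = 107.6 rad/s (from 17.13 rev/s).
x = r cosθ ⇒ ẋ = −rω sinθ.
|v| = rω|sinθ| = 0.0307·107.6·|sin 136.1°| = 2.2912 m/s.

2.29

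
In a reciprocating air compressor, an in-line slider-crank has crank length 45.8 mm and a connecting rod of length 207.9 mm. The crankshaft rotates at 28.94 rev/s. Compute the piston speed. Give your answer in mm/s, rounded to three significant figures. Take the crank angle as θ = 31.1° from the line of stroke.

ω = 2π·28.9 = 181.8 rad/s
For an in-line slider-crank, x = r cosθ + √(L² − r² sin²θ), so v = −rω sinθ·[1 + r cosθ/√(L² − r² sin²θ)].
With r = 0.0458 m, L = 0.2079 m, θ = 31.1°: √(L² − r² sin²θ) = 0.20655 m.
v = −0.0458·181.8·0.51653·[1 + 0.0458·0.85627/0.20655] = -5.1185 m/s.
|v| = 5.1185 m/s = 5118.5 mm/s.

5120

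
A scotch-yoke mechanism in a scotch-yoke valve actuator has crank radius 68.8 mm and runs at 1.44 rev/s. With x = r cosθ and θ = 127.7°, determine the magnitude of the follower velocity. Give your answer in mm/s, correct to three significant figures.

493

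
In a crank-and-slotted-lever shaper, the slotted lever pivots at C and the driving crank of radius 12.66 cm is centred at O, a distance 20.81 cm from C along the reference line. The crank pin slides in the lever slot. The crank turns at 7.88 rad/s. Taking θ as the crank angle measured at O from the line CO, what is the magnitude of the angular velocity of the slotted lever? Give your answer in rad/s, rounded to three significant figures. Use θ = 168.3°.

ω = 7.88 rad/s
Crank pin A relative to C: A = (d + r cosθ, r sinθ); lever angle φ = atan2(r sinθ, d + r cosθ).
Differentiating tanφ: φ̇ = rω(d cosθ + r)/(d² + r² + 2dr cosθ).
d² + r² + 2dr cosθ = |CA|² = 0.00773702 m²;  d cosθ + r = -0.077176 m.
|ω_lever| = |0.1266·7.88·-0.077176| / 0.00773702 = 9.9511 rad/s.

9.95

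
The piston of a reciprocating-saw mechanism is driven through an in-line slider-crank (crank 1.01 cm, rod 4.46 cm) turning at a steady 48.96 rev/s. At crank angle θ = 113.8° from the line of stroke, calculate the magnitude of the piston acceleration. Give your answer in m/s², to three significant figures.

533

ω = 2π·49 = 307.6 rad/s
x(θ) = r cosθ + √(L² − r² sin²θ); with ω constant, a = ω²·d²x/dθ².
d²x/dθ² = −r cosθ − r²(cos2θ)/√u − r⁴ sin²2θ/(4u^{3/2}),  u = L² − r² sin²θ = 0.00190376 m².
Substituting r = 0.0101 m, L = 0.0446 m, θ = 113.8°: d²x/dθ² = +0.0056352 m.
a = ω²·d²x/dθ² = (307.6)²·(+0.0056352) = +533.28 m/s²;  |a| = 533.28 m/s².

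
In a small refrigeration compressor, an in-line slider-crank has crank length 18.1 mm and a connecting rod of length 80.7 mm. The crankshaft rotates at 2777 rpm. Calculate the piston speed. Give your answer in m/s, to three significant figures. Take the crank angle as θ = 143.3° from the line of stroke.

2.57

ω = 2π·2777/60 = 290.8 rad/s
For an in-line slider-crank, x = r cosθ + √(L² − r² sin²θ), so v = −rω sinθ·[1 + r cosθ/√(L² − r² sin²θ)].
With r = 0.0181 m, L = 0.0807 m, θ = 143.3°: √(L² − r² sin²θ) = 0.079972 m.
v = −0.0181·290.8·0.59763·[1 + 0.0181·-0.80178/0.079972] = -2.5748 m/s.
|v| = 2.5748 m/s.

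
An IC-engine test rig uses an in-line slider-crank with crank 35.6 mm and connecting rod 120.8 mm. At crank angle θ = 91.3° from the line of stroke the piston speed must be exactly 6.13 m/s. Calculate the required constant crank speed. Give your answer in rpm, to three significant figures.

1660

For an in-line slider-crank, |v_piston| = rω|sinθ|·[1 + r cosθ/√(L² − r² sin²θ)].
With r = 0.0356 m, L = 0.1208 m, θ = 91.3°: the bracketed kinematic factor |dx/dθ| = 0.035342 m.
ω = v/|dx/dθ| = 6.13/0.035342 = 173.45 rad/s.
N = 60ω/(2π) = 1656.3 rpm.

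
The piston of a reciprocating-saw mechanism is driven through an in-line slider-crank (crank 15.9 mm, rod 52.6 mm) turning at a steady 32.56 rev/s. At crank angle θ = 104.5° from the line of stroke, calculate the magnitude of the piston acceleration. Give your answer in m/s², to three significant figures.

349

ω = 2π·32.6 = 204.6 rad/s
x(θ) = r cosθ + √(L² − r² sin²θ); with ω constant, a = ω²·d²x/dθ².
d²x/dθ² = −r cosθ − r²(cos2θ)/√u − r⁴ sin²2θ/(4u^{3/2}),  u = L² − r² sin²θ = 0.0025298 m².
Substituting r = 0.0159 m, L = 0.0526 m, θ = 104.5°: d²x/dθ² = +0.0083477 m.
a = ω²·d²x/dθ² = (204.6)²·(+0.0083477) = +349.38 m/s²;  |a| = 349.38 m/s².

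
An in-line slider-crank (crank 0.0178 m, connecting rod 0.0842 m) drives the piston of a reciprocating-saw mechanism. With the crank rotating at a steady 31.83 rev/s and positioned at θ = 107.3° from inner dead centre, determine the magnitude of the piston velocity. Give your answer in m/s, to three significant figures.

3.18

ω = 2π·31.8 = 200 rad/s
For an in-line slider-crank, x = r cosθ + √(L² − r² sin²θ), so v = −rω sinθ·[1 + r cosθ/√(L² − r² sin²θ)].
With r = 0.0178 m, L = 0.0842 m, θ = 107.3°: √(L² − r² sin²θ) = 0.082467 m.
v = −0.0178·200·0.95476·[1 + 0.0178·-0.29737/0.082467] = -3.1807 m/s.
|v| = 3.1807 m/s.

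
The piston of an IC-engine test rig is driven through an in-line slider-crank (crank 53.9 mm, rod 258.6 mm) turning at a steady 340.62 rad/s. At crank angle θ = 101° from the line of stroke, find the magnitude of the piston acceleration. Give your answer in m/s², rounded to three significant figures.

2430

ω = 340.6 rad/s
x(θ) = r cosθ + √(L² − r² sin²θ); with ω constant, a = ω²·d²x/dθ².
d²x/dθ² = −r cosθ − r²(cos2θ)/√u − r⁴ sin²2θ/(4u^{3/2}),  u = L² − r² sin²θ = 0.0640745 m².
Substituting r = 0.0539 m, L = 0.2586 m, θ = 101°: d²x/dθ² = +0.020908 m.
a = ω²·d²x/dθ² = (340.6)²·(+0.020908) = +2425.8 m/s²;  |a| = 2425.8 m/s².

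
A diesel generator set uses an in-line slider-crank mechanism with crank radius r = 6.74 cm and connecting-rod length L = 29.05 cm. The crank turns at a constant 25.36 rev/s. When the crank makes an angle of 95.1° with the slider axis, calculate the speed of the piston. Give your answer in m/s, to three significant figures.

10.5

ω = 2π·25.4 = 159.3 rad/s
For an in-line slider-crank, x = r cosθ + √(L² − r² sin²θ), so v = −rω sinθ·[1 + r cosθ/√(L² − r² sin²θ)].
With r = 0.0674 m, L = 0.2905 m, θ = 95.1°: √(L² − r² sin²θ) = 0.28264 m.
v = −0.0674·159.3·0.99604·[1 + 0.0674·-0.08889/0.28264] = -10.47 m/s.
|v| = 10.47 m/s.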